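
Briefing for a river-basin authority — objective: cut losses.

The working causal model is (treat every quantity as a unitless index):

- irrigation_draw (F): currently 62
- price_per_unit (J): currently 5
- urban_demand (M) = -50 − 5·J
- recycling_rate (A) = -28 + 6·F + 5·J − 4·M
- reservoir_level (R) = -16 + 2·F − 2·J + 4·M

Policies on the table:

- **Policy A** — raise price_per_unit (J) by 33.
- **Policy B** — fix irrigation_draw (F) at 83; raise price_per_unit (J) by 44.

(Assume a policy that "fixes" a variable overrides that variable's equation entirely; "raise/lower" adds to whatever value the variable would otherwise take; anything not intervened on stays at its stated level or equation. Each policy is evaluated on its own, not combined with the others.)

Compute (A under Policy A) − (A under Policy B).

-401

Policy A (J + 33):
  F = 62
  J = 5 + 33 = 38
  M = -50 − 5·38 = -240
  A = -28 + 6·62 + 5·38 − 4·(-240) = 1494
Policy B (F := 83, J + 44):
  F = 83
  J = 5 + 44 = 49
  M = -50 − 5·49 = -295
  A = -28 + 6·83 + 5·49 − 4·(-295) = 1895
A: 1494 − 1895 = -401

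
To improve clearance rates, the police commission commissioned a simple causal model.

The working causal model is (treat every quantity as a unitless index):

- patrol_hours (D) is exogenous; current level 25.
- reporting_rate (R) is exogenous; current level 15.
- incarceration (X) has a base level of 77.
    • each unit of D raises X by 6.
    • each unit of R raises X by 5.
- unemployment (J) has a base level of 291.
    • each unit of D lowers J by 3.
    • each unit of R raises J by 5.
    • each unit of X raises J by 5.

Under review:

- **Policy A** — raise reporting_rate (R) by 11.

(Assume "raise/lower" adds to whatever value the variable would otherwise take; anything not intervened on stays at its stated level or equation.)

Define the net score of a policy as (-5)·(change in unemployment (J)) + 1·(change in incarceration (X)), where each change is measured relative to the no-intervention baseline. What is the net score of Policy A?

-1595

Baseline:
  D = 25
  R = 15
  X = 77 + 6·25 + 5·15 = 302
  J = 291 − 3·25 + 5·15 + 5·302 = 1801
Policy A (R + 11):
  D = 25
  R = 15 + 11 = 26
  X = 77 + 6·25 + 5·26 = 357
  J = 291 − 3·25 + 5·26 + 5·357 = 2131
ΔJ = 2131 − 1801 = 330; ΔX = 357 − 302 = 55
Score = (-5)·330 + 1·55 = -1595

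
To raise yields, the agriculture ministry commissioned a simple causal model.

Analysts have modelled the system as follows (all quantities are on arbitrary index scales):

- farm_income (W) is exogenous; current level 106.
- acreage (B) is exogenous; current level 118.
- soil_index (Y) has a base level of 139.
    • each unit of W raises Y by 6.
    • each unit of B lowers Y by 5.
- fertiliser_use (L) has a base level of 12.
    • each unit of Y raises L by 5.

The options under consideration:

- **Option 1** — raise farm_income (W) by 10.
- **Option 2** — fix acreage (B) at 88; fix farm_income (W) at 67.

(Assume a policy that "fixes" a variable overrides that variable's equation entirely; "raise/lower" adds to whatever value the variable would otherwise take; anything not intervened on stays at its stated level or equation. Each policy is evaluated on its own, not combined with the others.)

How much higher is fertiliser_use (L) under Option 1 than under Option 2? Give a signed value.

720

Option 1 (W + 10):
  W = 106 + 10 = 116
  B = 118
  Y = 139 + 6·116 − 5·118 = 245
  L = 12 + 5·245 = 1237
Option 2 (B := 88, W := 67):
  W = 67
  B = 88
  Y = 139 + 6·67 − 5·88 = 101
  L = 12 + 5·101 = 517
L: 1237 − 517 = 720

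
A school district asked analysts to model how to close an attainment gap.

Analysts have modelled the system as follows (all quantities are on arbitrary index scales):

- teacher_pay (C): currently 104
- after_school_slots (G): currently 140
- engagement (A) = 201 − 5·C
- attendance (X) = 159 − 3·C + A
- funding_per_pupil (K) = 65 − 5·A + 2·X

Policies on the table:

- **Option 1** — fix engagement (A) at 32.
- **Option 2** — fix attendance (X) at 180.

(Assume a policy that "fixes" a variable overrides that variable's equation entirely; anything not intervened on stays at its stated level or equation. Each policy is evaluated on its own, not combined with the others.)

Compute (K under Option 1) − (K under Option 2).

Option 1 (A := 32):
  C = 104
  A = 32
  X = 159 − 3·104 + 32 = -121
  K = 65 − 5·32 + 2·(-121) = -337
Option 2 (X := 180):
  C = 104
  A = 201 − 5·104 = -319
  X = 180
  K = 65 − 5·(-319) + 2·180 = 2020
K: -337 − 2020 = -2357

-2357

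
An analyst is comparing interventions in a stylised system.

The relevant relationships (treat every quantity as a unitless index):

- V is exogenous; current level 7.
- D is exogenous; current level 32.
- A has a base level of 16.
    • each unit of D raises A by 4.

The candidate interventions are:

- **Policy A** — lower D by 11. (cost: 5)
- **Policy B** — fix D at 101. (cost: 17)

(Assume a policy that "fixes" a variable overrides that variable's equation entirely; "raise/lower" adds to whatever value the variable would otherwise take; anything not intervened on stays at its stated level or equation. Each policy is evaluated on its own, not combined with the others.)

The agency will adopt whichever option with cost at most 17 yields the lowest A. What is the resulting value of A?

100

Policy A (D − 11):
  D = 32 − 11 = 21
  A = 16 + 4·21 = 100
Policy B (D := 101):
  D = 101
  A = 16 + 4·101 = 420
Comparing — Policy A: A=100, Policy B: A=420. Lowest is 100 (Policy A).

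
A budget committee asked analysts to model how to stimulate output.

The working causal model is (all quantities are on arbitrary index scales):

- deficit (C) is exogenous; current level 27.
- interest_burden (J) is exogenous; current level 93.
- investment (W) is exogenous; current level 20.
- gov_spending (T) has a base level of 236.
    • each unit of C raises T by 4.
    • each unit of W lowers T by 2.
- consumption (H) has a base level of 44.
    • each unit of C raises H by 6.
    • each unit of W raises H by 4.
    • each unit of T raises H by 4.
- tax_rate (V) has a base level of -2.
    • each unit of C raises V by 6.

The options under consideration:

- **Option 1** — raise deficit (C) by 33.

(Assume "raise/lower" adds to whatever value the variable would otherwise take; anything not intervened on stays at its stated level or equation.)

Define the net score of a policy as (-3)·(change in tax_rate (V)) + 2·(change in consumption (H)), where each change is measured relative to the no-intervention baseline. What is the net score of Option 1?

Baseline:
  C = 27
  W = 20
  T = 236 + 4·27 − 2·20 = 304
  H = 44 + 6·27 + 4·20 + 4·304 = 1502
  V = -2 + 6·27 = 160
Option 1 (C + 33):
  C = 27 + 33 = 60
  W = 20
  T = 236 + 4·60 − 2·20 = 436
  H = 44 + 6·60 + 4·20 + 4·436 = 2228
  V = -2 + 6·60 = 358
ΔV = 358 − 160 = 198; ΔH = 2228 − 1502 = 726
Score = (-3)·198 + 2·726 = 858

858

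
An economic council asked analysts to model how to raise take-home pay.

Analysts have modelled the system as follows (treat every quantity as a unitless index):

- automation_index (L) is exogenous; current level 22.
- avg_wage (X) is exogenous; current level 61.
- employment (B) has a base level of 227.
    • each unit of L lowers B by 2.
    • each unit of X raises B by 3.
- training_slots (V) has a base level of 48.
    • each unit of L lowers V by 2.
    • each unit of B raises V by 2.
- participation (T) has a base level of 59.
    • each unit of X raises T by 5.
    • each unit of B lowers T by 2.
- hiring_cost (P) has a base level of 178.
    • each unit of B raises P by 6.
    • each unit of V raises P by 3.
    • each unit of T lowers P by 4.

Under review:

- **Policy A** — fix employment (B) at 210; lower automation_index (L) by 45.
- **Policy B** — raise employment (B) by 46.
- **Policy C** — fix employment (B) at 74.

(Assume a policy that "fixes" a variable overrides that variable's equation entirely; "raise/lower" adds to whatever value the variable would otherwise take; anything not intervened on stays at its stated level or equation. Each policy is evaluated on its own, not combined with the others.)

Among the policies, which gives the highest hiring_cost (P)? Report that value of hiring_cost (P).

Policy A (B := 210, L − 45):
  L = 22 − 45 = -23
  X = 61
  B = 210
  V = 48 − 2·(-23) + 2·210 = 514
  T = 59 + 5·61 − 2·210 = -56
  P = 178 + 6·210 + 3·514 − 4·(-56) = 3204
Policy B (B + 46):
  L = 22
  X = 61
  B = 227 − 2·22 + 3·61 (+46 from intervention) = 412
  V = 48 − 2·22 + 2·412 = 828
  T = 59 + 5·61 − 2·412 = -460
  P = 178 + 6·412 + 3·828 − 4·(-460) = 6974
Policy C (B := 74):
  L = 22
  X = 61
  B = 74
  V = 48 − 2·22 + 2·74 = 152
  T = 59 + 5·61 − 2·74 = 216
  P = 178 + 6·74 + 3·152 − 4·216 = 214
Comparing — Policy A: P=3204, Policy B: P=6974, Policy C: P=214. Highest is 6974 (Policy B).

6974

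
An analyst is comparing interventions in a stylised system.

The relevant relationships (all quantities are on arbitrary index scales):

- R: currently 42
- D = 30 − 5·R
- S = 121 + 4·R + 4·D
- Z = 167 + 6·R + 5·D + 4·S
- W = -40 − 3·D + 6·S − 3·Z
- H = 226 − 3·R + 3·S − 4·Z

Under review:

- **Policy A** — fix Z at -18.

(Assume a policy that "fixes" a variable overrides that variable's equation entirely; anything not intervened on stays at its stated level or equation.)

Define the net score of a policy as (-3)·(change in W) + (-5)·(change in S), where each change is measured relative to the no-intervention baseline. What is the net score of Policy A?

Baseline:
  R = 42
  D = 30 − 5·42 = -180
  S = 121 + 4·42 + 4·(-180) = -431
  Z = 167 + 6·42 + 5·(-180) + 4·(-431) = -2205
  W = -40 − 3·(-180) + 6·(-431) − 3·(-2205) = 4529
Policy A (Z := -18):
  R = 42
  D = 30 − 5·42 = -180
  S = 121 + 4·42 + 4·(-180) = -431
  Z = -18
  W = -40 − 3·(-180) + 6·(-431) − 3·(-18) = -2032
ΔW = -2032 − 4529 = -6561; ΔS = -431 − (-431) = 0
Score = (-3)·(-6561) + (-5)·0 = 19683

19683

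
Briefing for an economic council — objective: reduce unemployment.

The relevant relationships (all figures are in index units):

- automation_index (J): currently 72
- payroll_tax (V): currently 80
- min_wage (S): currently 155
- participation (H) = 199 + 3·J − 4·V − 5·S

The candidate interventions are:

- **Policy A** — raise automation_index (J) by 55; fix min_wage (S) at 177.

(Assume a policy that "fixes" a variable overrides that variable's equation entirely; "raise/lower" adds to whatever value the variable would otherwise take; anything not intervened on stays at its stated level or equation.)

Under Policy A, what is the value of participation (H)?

-625

Policy A (J + 55, S := 177):
  J = 72 + 55 = 127
  V = 80
  S = 177
  H = 199 + 3·127 − 4·80 − 5·177 = -625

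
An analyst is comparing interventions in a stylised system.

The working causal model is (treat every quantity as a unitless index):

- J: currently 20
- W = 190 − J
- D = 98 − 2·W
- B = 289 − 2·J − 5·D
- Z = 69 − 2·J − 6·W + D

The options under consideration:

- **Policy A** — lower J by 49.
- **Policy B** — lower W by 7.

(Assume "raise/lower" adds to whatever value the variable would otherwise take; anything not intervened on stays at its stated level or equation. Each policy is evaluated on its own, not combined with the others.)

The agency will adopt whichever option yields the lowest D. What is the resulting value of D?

Policy A (J − 49):
  J = 20 − 49 = -29
  W = 190 − (-29) = 219
  D = 98 − 2·219 = -340
Policy B (W − 7):
  J = 20
  W = 190 − 20 (−7 from intervention) = 163
  D = 98 − 2·163 = -228
Comparing — Policy A: D=-340, Policy B: D=-228. Lowest is -340 (Policy A).

-340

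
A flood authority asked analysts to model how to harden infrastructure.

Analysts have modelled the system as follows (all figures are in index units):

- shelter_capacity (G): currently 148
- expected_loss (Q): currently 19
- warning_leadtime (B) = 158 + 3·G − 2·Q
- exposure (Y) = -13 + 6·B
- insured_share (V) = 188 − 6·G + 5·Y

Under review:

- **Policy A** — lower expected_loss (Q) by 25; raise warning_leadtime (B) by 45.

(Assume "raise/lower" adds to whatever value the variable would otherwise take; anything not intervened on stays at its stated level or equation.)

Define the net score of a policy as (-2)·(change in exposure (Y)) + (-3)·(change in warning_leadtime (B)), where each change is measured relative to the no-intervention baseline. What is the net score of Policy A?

Baseline:
  G = 148
  Q = 19
  B = 158 + 3·148 − 2·19 = 564
  Y = -13 + 6·564 = 3371
Policy A (Q − 25, B + 45):
  G = 148
  Q = 19 − 25 = -6
  B = 158 + 3·148 − 2·(-6) (+45 from intervention) = 659
  Y = -13 + 6·659 = 3941
ΔY = 3941 − 3371 = 570; ΔB = 659 − 564 = 95
Score = (-2)·570 + (-3)·95 = -1425

-1425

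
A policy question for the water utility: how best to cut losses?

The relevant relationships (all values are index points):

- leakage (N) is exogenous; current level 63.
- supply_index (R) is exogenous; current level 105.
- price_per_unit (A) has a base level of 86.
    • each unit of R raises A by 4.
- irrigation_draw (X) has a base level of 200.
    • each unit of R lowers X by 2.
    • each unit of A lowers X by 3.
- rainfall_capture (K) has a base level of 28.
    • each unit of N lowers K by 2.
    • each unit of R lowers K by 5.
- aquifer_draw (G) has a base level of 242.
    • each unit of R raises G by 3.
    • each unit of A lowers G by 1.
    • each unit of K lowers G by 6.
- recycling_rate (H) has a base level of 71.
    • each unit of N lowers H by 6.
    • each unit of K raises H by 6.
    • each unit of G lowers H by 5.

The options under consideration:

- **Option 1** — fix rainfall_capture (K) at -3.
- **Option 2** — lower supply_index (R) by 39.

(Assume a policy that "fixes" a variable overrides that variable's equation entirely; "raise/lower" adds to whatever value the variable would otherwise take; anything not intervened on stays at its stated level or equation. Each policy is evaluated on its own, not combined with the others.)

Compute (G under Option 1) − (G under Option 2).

-2589

Option 1 (K := -3):
  N = 63
  R = 105
  A = 86 + 4·105 = 506
  K = -3
  G = 242 + 3·105 − 506 − 6·(-3) = 69
Option 2 (R − 39):
  N = 63
  R = 105 − 39 = 66
  A = 86 + 4·66 = 350
  K = 28 − 2·63 − 5·66 = -428
  G = 242 + 3·66 − 350 − 6·(-428) = 2658
G: 69 − 2658 = -2589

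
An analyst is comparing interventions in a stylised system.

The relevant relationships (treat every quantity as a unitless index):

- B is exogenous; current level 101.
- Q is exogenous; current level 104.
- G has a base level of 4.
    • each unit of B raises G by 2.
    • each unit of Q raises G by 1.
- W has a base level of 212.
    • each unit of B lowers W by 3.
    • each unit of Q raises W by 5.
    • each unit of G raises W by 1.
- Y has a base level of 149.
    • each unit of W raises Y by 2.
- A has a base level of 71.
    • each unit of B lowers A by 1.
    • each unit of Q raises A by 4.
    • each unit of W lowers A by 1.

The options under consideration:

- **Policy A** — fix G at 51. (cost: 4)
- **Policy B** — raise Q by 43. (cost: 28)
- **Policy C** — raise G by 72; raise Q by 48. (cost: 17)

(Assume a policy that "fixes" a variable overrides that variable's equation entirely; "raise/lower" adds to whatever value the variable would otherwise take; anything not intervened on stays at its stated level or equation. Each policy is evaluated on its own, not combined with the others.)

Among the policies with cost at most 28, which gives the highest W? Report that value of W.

1099

Policy A (G := 51):
  B = 101
  Q = 104
  G = 51
  W = 212 − 3·101 + 5·104 + 51 = 480
Policy B (Q + 43):
  B = 101
  Q = 104 + 43 = 147
  G = 4 + 2·101 + 147 = 353
  W = 212 − 3·101 + 5·147 + 353 = 997
Policy C (G + 72, Q + 48):
  B = 101
  Q = 104 + 48 = 152
  G = 4 + 2·101 + 152 (+72 from intervention) = 430
  W = 212 − 3·101 + 5·152 + 430 = 1099
Comparing — Policy A: W=480, Policy B: W=997, Policy C: W=1099. Highest is 1099 (Policy C).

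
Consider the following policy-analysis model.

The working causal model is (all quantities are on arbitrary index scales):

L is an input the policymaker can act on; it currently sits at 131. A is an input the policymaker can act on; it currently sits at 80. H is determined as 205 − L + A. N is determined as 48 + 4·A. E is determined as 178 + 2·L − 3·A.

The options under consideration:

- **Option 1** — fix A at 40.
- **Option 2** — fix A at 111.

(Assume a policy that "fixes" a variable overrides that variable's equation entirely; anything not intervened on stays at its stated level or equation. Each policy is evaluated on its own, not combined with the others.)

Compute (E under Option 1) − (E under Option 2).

213

Option 1 (A := 40):
  L = 131
  A = 40
  E = 178 + 2·131 − 3·40 = 320
Option 2 (A := 111):
  L = 131
  A = 111
  E = 178 + 2·131 − 3·111 = 107
E: 320 − 107 = 213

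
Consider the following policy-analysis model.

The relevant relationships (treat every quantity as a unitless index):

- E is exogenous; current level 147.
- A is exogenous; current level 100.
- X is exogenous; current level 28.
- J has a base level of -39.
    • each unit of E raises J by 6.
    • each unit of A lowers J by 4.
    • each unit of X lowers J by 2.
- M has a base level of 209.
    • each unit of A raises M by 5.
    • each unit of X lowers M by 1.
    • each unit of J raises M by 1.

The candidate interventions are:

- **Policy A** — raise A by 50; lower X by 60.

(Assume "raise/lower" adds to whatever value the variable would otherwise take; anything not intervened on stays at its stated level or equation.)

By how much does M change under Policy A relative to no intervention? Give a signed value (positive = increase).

Baseline:
  E = 147
  A = 100
  X = 28
  J = -39 + 6·147 − 4·100 − 2·28 = 387
  M = 209 + 5·100 − 28 + 387 = 1068
Policy A (A + 50, X − 60):
  E = 147
  A = 100 + 50 = 150
  X = 28 − 60 = -32
  J = -39 + 6·147 − 4·150 − 2·(-32) = 307
  M = 209 + 5·150 − (-32) + 307 = 1298
Change in M: 1298 − 1068 = 230

230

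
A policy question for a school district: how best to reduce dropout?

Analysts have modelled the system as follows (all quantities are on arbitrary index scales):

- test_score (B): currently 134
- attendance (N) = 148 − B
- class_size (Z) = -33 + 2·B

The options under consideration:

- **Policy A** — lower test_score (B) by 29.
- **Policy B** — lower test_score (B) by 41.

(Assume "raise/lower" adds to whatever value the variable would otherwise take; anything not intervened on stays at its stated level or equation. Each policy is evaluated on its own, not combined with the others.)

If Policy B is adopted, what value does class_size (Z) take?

Policy B (B − 41):
  B = 134 − 41 = 93
  Z = -33 + 2·93 = 153

153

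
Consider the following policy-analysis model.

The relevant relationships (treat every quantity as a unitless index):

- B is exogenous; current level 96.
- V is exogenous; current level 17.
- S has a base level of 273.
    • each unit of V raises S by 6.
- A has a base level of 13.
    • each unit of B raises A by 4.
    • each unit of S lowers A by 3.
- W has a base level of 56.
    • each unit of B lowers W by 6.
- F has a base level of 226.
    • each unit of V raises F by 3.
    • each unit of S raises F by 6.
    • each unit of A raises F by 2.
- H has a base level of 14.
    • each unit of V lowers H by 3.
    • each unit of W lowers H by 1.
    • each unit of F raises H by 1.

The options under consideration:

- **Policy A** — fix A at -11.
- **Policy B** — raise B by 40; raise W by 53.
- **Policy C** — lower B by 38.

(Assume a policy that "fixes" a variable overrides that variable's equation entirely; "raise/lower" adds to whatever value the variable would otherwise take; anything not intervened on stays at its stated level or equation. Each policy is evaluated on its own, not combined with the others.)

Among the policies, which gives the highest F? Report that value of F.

Policy A (A := -11):
  B = 96
  V = 17
  S = 273 + 6·17 = 375
  A = -11
  F = 226 + 3·17 + 6·375 + 2·(-11) = 2505
Policy B (B + 40, W + 53):
  B = 96 + 40 = 136
  V = 17
  S = 273 + 6·17 = 375
  A = 13 + 4·136 − 3·375 = -568
  F = 226 + 3·17 + 6·375 + 2·(-568) = 1391
Policy C (B − 38):
  B = 96 − 38 = 58
  V = 17
  S = 273 + 6·17 = 375
  A = 13 + 4·58 − 3·375 = -880
  F = 226 + 3·17 + 6·375 + 2·(-880) = 767
Comparing — Policy A: F=2505, Policy B: F=1391, Policy C: F=767. Highest is 2505 (Policy A).

2505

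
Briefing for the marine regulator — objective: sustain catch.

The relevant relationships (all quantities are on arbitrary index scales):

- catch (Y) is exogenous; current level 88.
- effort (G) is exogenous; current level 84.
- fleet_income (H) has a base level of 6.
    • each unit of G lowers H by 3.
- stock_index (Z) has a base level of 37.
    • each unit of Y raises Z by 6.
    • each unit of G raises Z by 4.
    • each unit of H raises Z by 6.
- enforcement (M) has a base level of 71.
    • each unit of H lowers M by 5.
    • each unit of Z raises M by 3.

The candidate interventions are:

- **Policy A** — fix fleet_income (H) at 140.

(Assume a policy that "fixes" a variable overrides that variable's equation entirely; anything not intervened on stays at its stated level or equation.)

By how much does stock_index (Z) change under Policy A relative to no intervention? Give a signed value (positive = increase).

2316

Baseline:
  Y = 88
  G = 84
  H = 6 − 3·84 = -246
  Z = 37 + 6·88 + 4·84 + 6·(-246) = -575
Policy A (H := 140):
  Y = 88
  G = 84
  H = 140
  Z = 37 + 6·88 + 4·84 + 6·140 = 1741
Change in Z: 1741 − (-575) = 2316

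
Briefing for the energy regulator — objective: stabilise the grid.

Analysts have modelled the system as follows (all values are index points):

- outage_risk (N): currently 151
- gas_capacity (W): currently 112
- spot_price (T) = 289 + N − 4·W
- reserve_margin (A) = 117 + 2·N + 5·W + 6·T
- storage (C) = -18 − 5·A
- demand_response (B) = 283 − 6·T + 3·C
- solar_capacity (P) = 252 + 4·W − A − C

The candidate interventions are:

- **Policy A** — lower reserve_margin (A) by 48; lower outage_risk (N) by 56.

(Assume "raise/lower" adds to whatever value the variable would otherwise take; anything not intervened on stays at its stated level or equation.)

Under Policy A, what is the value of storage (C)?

Policy A (A − 48, N − 56):
  N = 151 − 56 = 95
  W = 112
  T = 289 + 95 − 4·112 = -64
  A = 117 + 2·95 + 5·112 + 6·(-64) (−48 from intervention) = 435
  C = -18 − 5·435 = -2193

-2193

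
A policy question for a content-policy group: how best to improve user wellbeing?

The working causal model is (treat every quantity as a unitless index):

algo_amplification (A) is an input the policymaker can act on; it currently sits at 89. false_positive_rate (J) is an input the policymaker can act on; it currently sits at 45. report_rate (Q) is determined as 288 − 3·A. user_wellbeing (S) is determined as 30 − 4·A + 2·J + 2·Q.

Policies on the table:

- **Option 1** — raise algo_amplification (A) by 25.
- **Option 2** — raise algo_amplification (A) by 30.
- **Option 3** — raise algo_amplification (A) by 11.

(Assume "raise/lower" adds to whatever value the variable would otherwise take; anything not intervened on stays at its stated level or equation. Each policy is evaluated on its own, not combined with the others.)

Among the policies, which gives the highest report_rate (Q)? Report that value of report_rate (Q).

Option 1 (A + 25):
  A = 89 + 25 = 114
  Q = 288 − 3·114 = -54
Option 2 (A + 30):
  A = 89 + 30 = 119
  Q = 288 − 3·119 = -69
Option 3 (A + 11):
  A = 89 + 11 = 100
  Q = 288 − 3·100 = -12
Comparing — Option 1: Q=-54, Option 2: Q=-69, Option 3: Q=-12. Highest is -12 (Option 3).

-12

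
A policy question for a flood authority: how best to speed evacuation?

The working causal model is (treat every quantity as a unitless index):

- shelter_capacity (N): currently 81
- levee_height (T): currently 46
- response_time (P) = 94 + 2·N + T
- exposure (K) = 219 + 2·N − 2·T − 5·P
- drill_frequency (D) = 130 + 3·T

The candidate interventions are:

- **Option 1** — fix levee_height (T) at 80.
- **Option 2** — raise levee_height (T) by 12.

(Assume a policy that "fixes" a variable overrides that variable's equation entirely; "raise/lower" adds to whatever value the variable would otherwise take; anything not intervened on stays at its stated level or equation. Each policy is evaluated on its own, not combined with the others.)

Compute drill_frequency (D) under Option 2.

304

Option 2 (T + 12):
  T = 46 + 12 = 58
  D = 130 + 3·58 = 304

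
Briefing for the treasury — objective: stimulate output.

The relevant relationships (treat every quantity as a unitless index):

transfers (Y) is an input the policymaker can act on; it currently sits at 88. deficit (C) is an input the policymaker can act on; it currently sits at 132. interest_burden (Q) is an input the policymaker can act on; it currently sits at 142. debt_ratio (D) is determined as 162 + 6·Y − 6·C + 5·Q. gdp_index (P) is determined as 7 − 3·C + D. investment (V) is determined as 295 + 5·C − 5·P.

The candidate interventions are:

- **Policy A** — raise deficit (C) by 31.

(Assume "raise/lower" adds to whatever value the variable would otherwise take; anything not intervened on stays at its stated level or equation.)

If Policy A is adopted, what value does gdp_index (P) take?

Policy A (C + 31):
  Y = 88
  C = 132 + 31 = 163
  Q = 142
  D = 162 + 6·88 − 6·163 + 5·142 = 422
  P = 7 − 3·163 + 422 = -60

-60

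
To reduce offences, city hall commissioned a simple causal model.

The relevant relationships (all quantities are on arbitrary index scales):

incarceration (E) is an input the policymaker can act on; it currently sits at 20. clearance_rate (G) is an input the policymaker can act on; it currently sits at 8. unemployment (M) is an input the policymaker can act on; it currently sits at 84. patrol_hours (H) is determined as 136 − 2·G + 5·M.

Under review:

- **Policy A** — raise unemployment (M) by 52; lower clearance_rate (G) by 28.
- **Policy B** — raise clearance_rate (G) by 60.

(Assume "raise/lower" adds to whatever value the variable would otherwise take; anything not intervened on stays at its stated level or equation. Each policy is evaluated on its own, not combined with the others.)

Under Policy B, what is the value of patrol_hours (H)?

Policy B (G + 60):
  G = 8 + 60 = 68
  M = 84
  H = 136 − 2·68 + 5·84 = 420

420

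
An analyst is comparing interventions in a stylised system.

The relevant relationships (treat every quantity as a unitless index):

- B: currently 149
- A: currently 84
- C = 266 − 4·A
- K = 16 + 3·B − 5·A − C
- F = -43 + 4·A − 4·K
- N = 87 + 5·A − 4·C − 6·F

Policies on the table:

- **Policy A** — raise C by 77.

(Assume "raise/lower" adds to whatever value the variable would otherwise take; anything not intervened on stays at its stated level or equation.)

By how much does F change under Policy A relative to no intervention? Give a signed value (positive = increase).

308

Baseline:
  B = 149
  A = 84
  C = 266 − 4·84 = -70
  K = 16 + 3·149 − 5·84 − (-70) = 113
  F = -43 + 4·84 − 4·113 = -159
Policy A (C + 77):
  B = 149
  A = 84
  C = 266 − 4·84 (+77 from intervention) = 7
  K = 16 + 3·149 − 5·84 − 7 = 36
  F = -43 + 4·84 − 4·36 = 149
Change in F: 149 − (-159) = 308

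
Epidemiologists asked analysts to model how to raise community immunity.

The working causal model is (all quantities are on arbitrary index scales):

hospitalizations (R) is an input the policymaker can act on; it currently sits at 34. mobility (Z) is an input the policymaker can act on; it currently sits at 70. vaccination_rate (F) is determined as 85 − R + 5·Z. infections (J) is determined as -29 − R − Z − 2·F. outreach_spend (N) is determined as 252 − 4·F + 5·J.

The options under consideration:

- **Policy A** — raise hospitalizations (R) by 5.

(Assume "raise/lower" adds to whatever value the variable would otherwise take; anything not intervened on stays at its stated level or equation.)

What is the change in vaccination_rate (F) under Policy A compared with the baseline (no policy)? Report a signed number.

Baseline:
  R = 34
  Z = 70
  F = 85 − 34 + 5·70 = 401
Policy A (R + 5):
  R = 34 + 5 = 39
  Z = 70
  F = 85 − 39 + 5·70 = 396
Change in F: 396 − 401 = -5

-5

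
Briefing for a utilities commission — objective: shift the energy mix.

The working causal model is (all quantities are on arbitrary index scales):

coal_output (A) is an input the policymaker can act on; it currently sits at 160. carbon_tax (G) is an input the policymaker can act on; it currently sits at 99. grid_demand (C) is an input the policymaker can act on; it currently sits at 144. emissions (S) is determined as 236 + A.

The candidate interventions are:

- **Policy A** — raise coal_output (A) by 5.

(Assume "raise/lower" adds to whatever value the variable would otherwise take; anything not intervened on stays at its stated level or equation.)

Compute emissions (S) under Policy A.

Policy A (A + 5):
  A = 160 + 5 = 165
  S = 236 + 165 = 401

401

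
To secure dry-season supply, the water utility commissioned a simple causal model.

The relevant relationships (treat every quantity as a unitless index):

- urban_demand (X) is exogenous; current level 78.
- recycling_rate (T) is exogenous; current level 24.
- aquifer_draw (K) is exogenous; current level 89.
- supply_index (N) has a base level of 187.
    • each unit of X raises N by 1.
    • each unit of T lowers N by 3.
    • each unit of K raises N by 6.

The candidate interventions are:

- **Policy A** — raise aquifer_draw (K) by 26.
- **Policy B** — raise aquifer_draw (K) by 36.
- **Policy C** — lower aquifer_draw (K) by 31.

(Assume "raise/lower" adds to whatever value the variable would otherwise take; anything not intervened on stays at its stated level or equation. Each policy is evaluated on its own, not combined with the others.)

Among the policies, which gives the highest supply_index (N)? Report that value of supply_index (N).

Policy A (K + 26):
  X = 78
  T = 24
  K = 89 + 26 = 115
  N = 187 + 78 − 3·24 + 6·115 = 883
Policy B (K + 36):
  X = 78
  T = 24
  K = 89 + 36 = 125
  N = 187 + 78 − 3·24 + 6·125 = 943
Policy C (K − 31):
  X = 78
  T = 24
  K = 89 − 31 = 58
  N = 187 + 78 − 3·24 + 6·58 = 541
Comparing — Policy A: N=883, Policy B: N=943, Policy C: N=541. Highest is 943 (Policy B).

943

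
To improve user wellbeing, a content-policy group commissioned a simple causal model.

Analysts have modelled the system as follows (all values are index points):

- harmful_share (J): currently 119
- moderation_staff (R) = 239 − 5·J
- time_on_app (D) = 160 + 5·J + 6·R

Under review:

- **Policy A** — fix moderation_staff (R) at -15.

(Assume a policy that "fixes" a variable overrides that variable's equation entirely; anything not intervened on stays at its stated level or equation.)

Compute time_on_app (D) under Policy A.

Policy A (R := -15):
  J = 119
  R = -15
  D = 160 + 5·119 + 6·(-15) = 665

665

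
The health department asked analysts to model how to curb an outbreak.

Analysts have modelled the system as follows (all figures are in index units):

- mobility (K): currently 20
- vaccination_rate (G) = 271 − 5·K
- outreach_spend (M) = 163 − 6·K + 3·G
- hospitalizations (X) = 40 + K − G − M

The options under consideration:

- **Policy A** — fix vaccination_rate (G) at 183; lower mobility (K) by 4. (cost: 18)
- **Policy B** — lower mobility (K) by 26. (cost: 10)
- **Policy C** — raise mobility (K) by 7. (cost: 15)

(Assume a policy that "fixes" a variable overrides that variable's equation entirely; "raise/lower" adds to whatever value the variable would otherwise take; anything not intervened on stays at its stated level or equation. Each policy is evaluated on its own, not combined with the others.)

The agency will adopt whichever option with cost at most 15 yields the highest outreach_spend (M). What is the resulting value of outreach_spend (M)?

Policy B (K − 26):
  K = 20 − 26 = -6
  G = 271 − 5·(-6) = 301
  M = 163 − 6·(-6) + 3·301 = 1102
Policy C (K + 7):
  K = 20 + 7 = 27
  G = 271 − 5·27 = 136
  M = 163 − 6·27 + 3·136 = 409
Comparing — Policy B: M=1102, Policy C: M=409. Highest is 1102 (Policy B).

1102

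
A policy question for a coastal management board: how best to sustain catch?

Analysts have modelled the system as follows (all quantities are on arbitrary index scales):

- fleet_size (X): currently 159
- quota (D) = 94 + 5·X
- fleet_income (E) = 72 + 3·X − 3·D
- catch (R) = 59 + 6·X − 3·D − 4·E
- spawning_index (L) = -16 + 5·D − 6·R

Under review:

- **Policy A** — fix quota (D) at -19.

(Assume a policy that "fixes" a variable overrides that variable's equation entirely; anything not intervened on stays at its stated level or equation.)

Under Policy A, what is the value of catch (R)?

Policy A (D := -19):
  X = 159
  D = -19
  E = 72 + 3·159 − 3·(-19) = 606
  R = 59 + 6·159 − 3·(-19) − 4·606 = -1354

-1354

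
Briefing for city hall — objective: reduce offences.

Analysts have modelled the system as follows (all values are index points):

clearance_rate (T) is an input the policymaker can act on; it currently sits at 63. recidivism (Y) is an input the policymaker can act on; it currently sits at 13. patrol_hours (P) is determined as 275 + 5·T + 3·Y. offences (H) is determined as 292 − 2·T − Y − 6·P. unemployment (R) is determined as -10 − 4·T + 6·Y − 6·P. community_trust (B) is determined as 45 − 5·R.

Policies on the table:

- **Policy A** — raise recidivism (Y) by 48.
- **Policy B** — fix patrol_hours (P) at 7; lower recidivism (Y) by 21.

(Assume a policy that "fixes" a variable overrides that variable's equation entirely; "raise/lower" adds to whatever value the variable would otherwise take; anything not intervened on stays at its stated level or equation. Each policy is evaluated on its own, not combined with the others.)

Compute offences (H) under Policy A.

Policy A (Y + 48):
  T = 63
  Y = 13 + 48 = 61
  P = 275 + 5·63 + 3·61 = 773
  H = 292 − 2·63 − 61 − 6·773 = -4533

-4533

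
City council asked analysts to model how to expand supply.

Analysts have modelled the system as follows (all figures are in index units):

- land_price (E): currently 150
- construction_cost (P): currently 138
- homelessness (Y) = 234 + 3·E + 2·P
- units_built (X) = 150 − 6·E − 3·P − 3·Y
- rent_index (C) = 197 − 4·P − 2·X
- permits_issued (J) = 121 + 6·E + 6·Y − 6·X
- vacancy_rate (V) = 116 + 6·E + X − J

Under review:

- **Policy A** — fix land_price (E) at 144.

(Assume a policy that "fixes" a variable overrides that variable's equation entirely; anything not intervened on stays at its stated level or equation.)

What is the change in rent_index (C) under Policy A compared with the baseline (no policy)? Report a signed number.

-180

Baseline:
  E = 150
  P = 138
  Y = 234 + 3·150 + 2·138 = 960
  X = 150 − 6·150 − 3·138 − 3·960 = -4044
  C = 197 − 4·138 − 2·(-4044) = 7733
Policy A (E := 144):
  E = 144
  P = 138
  Y = 234 + 3·144 + 2·138 = 942
  X = 150 − 6·144 − 3·138 − 3·942 = -3954
  C = 197 − 4·138 − 2·(-3954) = 7553
Change in C: 7553 − 7733 = -180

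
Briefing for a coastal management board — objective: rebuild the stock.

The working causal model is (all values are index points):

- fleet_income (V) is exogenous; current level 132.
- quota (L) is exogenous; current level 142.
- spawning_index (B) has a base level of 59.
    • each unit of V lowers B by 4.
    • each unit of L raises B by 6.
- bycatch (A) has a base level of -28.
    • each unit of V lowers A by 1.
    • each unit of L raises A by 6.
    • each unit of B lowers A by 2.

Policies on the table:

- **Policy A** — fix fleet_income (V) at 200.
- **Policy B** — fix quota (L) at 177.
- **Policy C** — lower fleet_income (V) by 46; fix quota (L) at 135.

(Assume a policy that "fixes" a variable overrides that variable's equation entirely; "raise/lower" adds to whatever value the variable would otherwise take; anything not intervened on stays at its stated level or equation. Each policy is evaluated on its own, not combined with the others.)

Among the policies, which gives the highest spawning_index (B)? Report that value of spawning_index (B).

Policy A (V := 200):
  V = 200
  L = 142
  B = 59 − 4·200 + 6·142 = 111
Policy B (L := 177):
  V = 132
  L = 177
  B = 59 − 4·132 + 6·177 = 593
Policy C (V − 46, L := 135):
  V = 132 − 46 = 86
  L = 135
  B = 59 − 4·86 + 6·135 = 525
Comparing — Policy A: B=111, Policy B: B=593, Policy C: B=525. Highest is 593 (Policy B).

593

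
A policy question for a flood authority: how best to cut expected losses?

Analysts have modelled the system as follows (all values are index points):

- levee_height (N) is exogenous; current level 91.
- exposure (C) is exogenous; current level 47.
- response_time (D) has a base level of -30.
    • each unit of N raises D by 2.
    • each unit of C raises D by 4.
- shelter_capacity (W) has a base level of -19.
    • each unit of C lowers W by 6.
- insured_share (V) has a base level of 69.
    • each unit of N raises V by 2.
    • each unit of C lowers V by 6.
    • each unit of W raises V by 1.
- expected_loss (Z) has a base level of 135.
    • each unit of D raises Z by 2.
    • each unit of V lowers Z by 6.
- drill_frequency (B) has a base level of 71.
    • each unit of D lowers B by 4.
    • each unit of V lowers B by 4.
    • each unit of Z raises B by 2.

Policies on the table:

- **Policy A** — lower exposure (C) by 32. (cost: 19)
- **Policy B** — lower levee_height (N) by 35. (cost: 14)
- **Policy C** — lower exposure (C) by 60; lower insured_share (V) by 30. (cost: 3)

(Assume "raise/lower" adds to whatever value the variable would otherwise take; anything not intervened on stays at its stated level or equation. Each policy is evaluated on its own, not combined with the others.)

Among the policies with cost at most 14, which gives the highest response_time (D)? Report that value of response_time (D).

270

Policy B (N − 35):
  N = 91 − 35 = 56
  C = 47
  D = -30 + 2·56 + 4·47 = 270
Policy C (C − 60, V − 30):
  N = 91
  C = 47 − 60 = -13
  D = -30 + 2·91 + 4·(-13) = 100
Comparing — Policy B: D=270, Policy C: D=100. Highest is 270 (Policy B).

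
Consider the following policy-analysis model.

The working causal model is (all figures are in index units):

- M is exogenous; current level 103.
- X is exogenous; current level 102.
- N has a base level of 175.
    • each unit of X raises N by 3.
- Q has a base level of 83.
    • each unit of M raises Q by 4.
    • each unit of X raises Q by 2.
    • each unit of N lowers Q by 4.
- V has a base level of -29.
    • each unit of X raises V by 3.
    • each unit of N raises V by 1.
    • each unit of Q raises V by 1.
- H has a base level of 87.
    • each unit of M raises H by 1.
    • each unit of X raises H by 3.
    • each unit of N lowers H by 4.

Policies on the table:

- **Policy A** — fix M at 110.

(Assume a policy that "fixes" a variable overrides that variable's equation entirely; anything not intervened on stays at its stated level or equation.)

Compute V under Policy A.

-439

Policy A (M := 110):
  M = 110
  X = 102
  N = 175 + 3·102 = 481
  Q = 83 + 4·110 + 2·102 − 4·481 = -1197
  V = -29 + 3·102 + 481 + (-1197) = -439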